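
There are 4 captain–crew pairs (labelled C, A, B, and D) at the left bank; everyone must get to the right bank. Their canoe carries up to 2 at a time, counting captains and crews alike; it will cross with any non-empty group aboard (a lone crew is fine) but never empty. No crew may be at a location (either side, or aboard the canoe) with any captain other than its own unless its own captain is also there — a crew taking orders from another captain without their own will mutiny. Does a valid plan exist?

No

Following every safe sequence of crossings from the start, the most of the 8 that can be at the right bank as the canoe arrives there on crossings 1, 3, 5 is 2, 3, 4 respectively; the best ever achieved is 4 of 8.
From crossing 7 on, no configuration arises that was not already reachable earlier: only 44 distinct safe configurations (who is on which side, and where the canoe is) can ever be reached, none of them has everyone across, and every continuation just revisits them. So no valid plan exists.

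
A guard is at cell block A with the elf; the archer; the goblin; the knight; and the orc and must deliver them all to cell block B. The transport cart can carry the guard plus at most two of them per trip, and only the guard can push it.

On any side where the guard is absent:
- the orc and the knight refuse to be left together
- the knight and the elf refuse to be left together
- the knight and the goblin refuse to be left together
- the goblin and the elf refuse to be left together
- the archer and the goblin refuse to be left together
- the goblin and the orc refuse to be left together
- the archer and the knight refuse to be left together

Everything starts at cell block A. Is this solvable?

Following every safe sequence of crossings from the start, the most of the 5 that can be at cell block B as the transport cart arrives there on crossings 1, 3 is 2, 3 respectively; the best ever achieved is 3 of 5.
From crossing 5 on, no configuration arises that was not already reachable earlier: only 10 distinct safe configurations (who is on which side, and where the transport cart is) can ever be reached, none of them has everyone across, and every continuation just revisits them. So no valid plan exists.

No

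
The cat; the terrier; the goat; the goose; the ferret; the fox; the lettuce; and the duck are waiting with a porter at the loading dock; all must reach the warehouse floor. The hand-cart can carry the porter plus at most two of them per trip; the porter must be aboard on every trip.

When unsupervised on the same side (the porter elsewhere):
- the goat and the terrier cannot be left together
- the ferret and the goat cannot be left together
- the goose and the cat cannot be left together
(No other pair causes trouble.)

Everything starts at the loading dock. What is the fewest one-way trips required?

Counting alone: the porter can take at most 2 across per trip to the warehouse floor, so moving all 8 needs at least 4 loaded trips out, with a return between consecutive ones — at least 7 crossings.
The safety rule pushes this higher. Following every safe sequence of crossings, the most of the 8 that can be at the warehouse floor as the hand-cart arrives there on crossing 7 is 7 — never all 8.
So no plan with fewer than 9 crossings exists, and this one achieves 9:
1. Porter goes to the warehouse floor with the cat and the goat.  [the loading dock: the duck, the ferret, the fox, the goose, the lettuce, the terrier | the warehouse floor: the cat, the goat]
2. Porter goes back to the loading dock alone.  [the loading dock: the duck, the ferret, the fox, the goose, the lettuce, the terrier | the warehouse floor: the cat, the goat]
3. Porter goes to the warehouse floor with the terrier.  [the loading dock: the duck, the ferret, the fox, the goose, the lettuce | the warehouse floor: the cat, the goat, the terrier]
4. Porter goes back to the loading dock with the goat.  [the loading dock: the duck, the ferret, the fox, the goat, the goose, the lettuce | the warehouse floor: the cat, the terrier]
5. Porter goes to the warehouse floor with the ferret and the fox.  [the loading dock: the duck, the goat, the goose, the lettuce | the warehouse floor: the cat, the ferret, the fox, the terrier]
6. Porter goes back to the loading dock alone.  [the loading dock: the duck, the goat, the goose, the lettuce | the warehouse floor: the cat, the ferret, the fox, the terrier]
7. Porter goes to the warehouse floor with the duck and the lettuce.  [the loading dock: the goat, the goose | the warehouse floor: the cat, the duck, the ferret, the fox, the lettuce, the terrier]
8. Porter goes back to the loading dock alone.  [the loading dock: the goat, the goose | the warehouse floor: the cat, the duck, the ferret, the fox, the lettuce, the terrier]
9. Porter goes to the warehouse floor with the goat and the goose.  [the loading dock: — | the warehouse floor: the cat, the duck, the ferret, the fox, the goat, the goose, the lettuce, the terrier]

9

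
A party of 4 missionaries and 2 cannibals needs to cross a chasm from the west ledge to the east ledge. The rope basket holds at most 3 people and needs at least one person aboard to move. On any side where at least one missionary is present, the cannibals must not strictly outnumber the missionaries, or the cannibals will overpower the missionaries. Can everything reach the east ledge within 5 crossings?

Yes — this plan uses 5 crossings (≤ 5):
1. 2 cannibals → the east ledge.  (the west ledge: 4M 0C; the east ledge: 0M 2C)
2. 1 cannibal ← the west ledge.  (the west ledge: 4M 1C; the east ledge: 0M 1C)
3. 2 missionaries and 1 cannibal → the east ledge.  (the west ledge: 2M 0C; the east ledge: 2M 2C)
4. 1 cannibal ← the west ledge.  (the west ledge: 2M 1C; the east ledge: 2M 1C)
5. 2 missionaries and 1 cannibal → the east ledge.  (the west ledge: 0M 0C; the east ledge: 4M 2C)

Yes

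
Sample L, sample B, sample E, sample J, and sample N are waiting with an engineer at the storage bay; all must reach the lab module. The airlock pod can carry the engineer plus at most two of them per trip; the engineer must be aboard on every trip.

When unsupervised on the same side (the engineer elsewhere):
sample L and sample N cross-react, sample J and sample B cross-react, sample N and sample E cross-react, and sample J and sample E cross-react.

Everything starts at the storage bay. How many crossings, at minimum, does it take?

Counting alone: the engineer can take at most 2 across per trip to the lab module, so moving all 5 needs at least 3 loaded trips out, with a return between consecutive ones — at least 5 crossings.
The safety rule pushes this higher. Following every safe sequence of crossings, the most of the 5 that can be at the lab module as the airlock pod arrives there on crossing 5 is 4 — never all 5.
So no plan with fewer than 7 crossings exists, and this one achieves 7:
1. Engineer goes to the lab module with sample J and sample N.  [the storage bay: sample B, sample E, sample L | the lab module: sample J, sample N]
2. Engineer goes back to the storage bay alone.  [the storage bay: sample B, sample E, sample L | the lab module: sample J, sample N]
3. Engineer goes to the lab module with sample L.  [the storage bay: sample B, sample E | the lab module: sample J, sample L, sample N]
4. Engineer goes back to the storage bay with sample N.  [the storage bay: sample B, sample E, sample N | the lab module: sample J, sample L]
5. Engineer goes to the lab module with sample B and sample E.  [the storage bay: sample N | the lab module: sample B, sample E, sample J, sample L]
6. Engineer goes back to the storage bay with sample J.  [the storage bay: sample J, sample N | the lab module: sample B, sample E, sample L]
7. Engineer goes to the lab module with sample J and sample N.  [the storage bay: — | the lab module: sample B, sample E, sample J, sample L, sample N]

7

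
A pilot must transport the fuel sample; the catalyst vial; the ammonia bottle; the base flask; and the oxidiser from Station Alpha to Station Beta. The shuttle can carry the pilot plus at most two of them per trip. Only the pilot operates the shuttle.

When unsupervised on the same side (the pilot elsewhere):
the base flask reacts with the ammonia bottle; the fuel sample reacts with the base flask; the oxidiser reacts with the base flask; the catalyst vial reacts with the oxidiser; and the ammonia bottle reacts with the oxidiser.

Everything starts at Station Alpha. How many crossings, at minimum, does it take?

Counting alone: the pilot can take at most 2 across per trip to Station Beta, so moving all 5 needs at least 3 loaded trips out, with a return between consecutive ones — at least 5 crossings.
The safety rule pushes this higher. Following every safe sequence of crossings, the most of the 5 that can be at Station Beta as the shuttle arrives there on crossing 5 is 4 — never all 5.
So no plan with fewer than 7 crossings exists, and this one achieves 7:
1. Pilot goes to Station Beta with the base flask and the oxidiser.  [Station Alpha: the ammonia bottle, the catalyst vial, the fuel sample | Station Beta: the base flask, the oxidiser]
2. Pilot goes back to Station Alpha with the base flask.  [Station Alpha: the ammonia bottle, the base flask, the catalyst vial, the fuel sample | Station Beta: the oxidiser]
3. Pilot goes to Station Beta with the ammonia bottle and the fuel sample.  [Station Alpha: the base flask, the catalyst vial | Station Beta: the ammonia bottle, the fuel sample, the oxidiser]
4. Pilot goes back to Station Alpha with the ammonia bottle.  [Station Alpha: the ammonia bottle, the base flask, the catalyst vial | Station Beta: the fuel sample, the oxidiser]
5. Pilot goes to Station Beta with the ammonia bottle and the catalyst vial.  [Station Alpha: the base flask | Station Beta: the ammonia bottle, the catalyst vial, the fuel sample, the oxidiser]
6. Pilot goes back to Station Alpha with the oxidiser.  [Station Alpha: the base flask, the oxidiser | Station Beta: the ammonia bottle, the catalyst vial, the fuel sample]
7. Pilot goes to Station Beta with the base flask and the oxidiser.  [Station Alpha: — | Station Beta: the ammonia bottle, the base flask, the catalyst vial, the fuel sample, the oxidiser]

7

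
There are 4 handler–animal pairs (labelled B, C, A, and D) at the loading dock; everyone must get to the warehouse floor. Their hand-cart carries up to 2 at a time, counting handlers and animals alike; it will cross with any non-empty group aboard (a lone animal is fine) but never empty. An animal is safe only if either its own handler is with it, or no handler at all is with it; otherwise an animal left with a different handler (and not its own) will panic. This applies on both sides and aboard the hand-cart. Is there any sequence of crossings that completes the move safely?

Following every safe sequence of crossings from the start, the most of the 8 that can be at the warehouse floor as the hand-cart arrives there on crossings 1, 3, 5 is 2, 3, 4 respectively; the best ever achieved is 4 of 8.
From crossing 7 on, no configuration arises that was not already reachable earlier: only 44 distinct safe configurations (who is on which side, and where the hand-cart is) can ever be reached, none of them has everyone across, and every continuation just revisits them. So no valid plan exists.

No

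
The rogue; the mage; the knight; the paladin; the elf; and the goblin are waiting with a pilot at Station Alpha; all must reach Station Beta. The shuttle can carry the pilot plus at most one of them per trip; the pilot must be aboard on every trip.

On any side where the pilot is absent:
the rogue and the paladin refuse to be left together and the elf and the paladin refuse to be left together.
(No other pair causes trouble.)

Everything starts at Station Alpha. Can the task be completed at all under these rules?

Yes

1. Pilot goes to Station Beta with the paladin.  [Station Alpha: the elf, the goblin, the knight, the mage, the rogue | Station Beta: the paladin]
2. Pilot goes back to Station Alpha alone.  [Station Alpha: the elf, the goblin, the knight, the mage, the rogue | Station Beta: the paladin]
3. Pilot goes to Station Beta with the rogue.  [Station Alpha: the elf, the goblin, the knight, the mage | Station Beta: the paladin, the rogue]
4. Pilot goes back to Station Alpha with the paladin.  [Station Alpha: the elf, the goblin, the knight, the mage, the paladin | Station Beta: the rogue]
5. Pilot goes to Station Beta with the elf.  [Station Alpha: the goblin, the knight, the mage, the paladin | Station Beta: the elf, the rogue]
6. Pilot goes back to Station Alpha alone.  [Station Alpha: the goblin, the knight, the mage, the paladin | Station Beta: the elf, the rogue]
7. Pilot goes to Station Beta with the mage.  [Station Alpha: the goblin, the knight, the paladin | Station Beta: the elf, the mage, the rogue]
8. Pilot goes back to Station Alpha alone.  [Station Alpha: the goblin, the knight, the paladin | Station Beta: the elf, the mage, the rogue]
9. Pilot goes to Station Beta with the knight.  [Station Alpha: the goblin, the paladin | Station Beta: the elf, the knight, the mage, the rogue]
10. Pilot goes back to Station Alpha alone.  [Station Alpha: the goblin, the paladin | Station Beta: the elf, the knight, the mage, the rogue]
11. Pilot goes to Station Beta with the goblin.  [Station Alpha: the paladin | Station Beta: the elf, the goblin, the knight, the mage, the rogue]
12. Pilot goes back to Station Alpha alone.  [Station Alpha: the paladin | Station Beta: the elf, the goblin, the knight, the mage, the rogue]
13. Pilot goes to Station Beta with the paladin.  [Station Alpha: — | Station Beta: the elf, the goblin, the knight, the mage, the paladin, the rogue]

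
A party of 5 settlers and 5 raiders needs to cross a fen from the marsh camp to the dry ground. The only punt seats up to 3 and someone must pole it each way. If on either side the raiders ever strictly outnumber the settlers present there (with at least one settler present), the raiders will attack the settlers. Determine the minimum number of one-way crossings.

Counting alone: each trip to the dry ground takes at most 3 across and each return brings at least 1 back, so after t trips out (and t−1 returns) at most 3t − (t−1) of the 10 are across; that first reaches 10 at t = 5, so at least 9 crossings are needed.
The safety rule pushes this higher. Following every safe sequence of crossings, the most of the 10 that can be at the dry ground as the punt arrives there on crossing 9 is 9 — never all 10.
So no plan with fewer than 11 crossings exists, and this one achieves 11:
1. 2 raiders → the dry ground.  (the marsh camp: 5S 3R; the dry ground: 0S 2R)
2. 1 raider ← the marsh camp.  (the marsh camp: 5S 4R; the dry ground: 0S 1R)
3. 3 raiders → the dry ground.  (the marsh camp: 5S 1R; the dry ground: 0S 4R)
4. 1 raider ← the marsh camp.  (the marsh camp: 5S 2R; the dry ground: 0S 3R)
5. 3 settlers → the dry ground.  (the marsh camp: 2S 2R; the dry ground: 3S 3R)
6. 1 settler and 1 raider ← the marsh camp.  (the marsh camp: 3S 3R; the dry ground: 2S 2R)
7. 3 settlers → the dry ground.  (the marsh camp: 0S 3R; the dry ground: 5S 2R)
8. 1 raider ← the marsh camp.  (the marsh camp: 0S 4R; the dry ground: 5S 1R)
9. 2 raiders → the dry ground.  (the marsh camp: 0S 2R; the dry ground: 5S 3R)
10. 1 raider ← the marsh camp.  (the marsh camp: 0S 3R; the dry ground: 5S 2R)
11. 3 raiders → the dry ground.  (the marsh camp: 0S 0R; the dry ground: 5S 5R)

11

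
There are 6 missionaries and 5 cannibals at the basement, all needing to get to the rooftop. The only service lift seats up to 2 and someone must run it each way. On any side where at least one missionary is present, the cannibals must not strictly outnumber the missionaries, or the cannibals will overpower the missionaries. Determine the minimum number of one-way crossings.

Counting alone: each trip to the rooftop takes at most 2 across and each return brings at least 1 back, so after t trips out (and t−1 returns) at most 2t − (t−1) of the 11 are across; that first reaches 11 at t = 10, so at least 19 crossings are needed.
The plan below uses exactly 19 crossings, so it is optimal:
1. 2 cannibals → the rooftop.  (the basement: 6M 3C; the rooftop: 0M 2C)
2. 1 cannibal ← the basement.  (the basement: 6M 4C; the rooftop: 0M 1C)
3. 2 cannibals → the rooftop.  (the basement: 6M 2C; the rooftop: 0M 3C)
4. 1 cannibal ← the basement.  (the basement: 6M 3C; the rooftop: 0M 2C)
5. 2 missionaries → the rooftop.  (the basement: 4M 3C; the rooftop: 2M 2C)
6. 1 cannibal ← the basement.  (the basement: 4M 4C; the rooftop: 2M 1C)
7. 1 missionary and 1 cannibal → the rooftop.  (the basement: 3M 3C; the rooftop: 3M 2C)
8. 1 missionary ← the basement.  (the basement: 4M 3C; the rooftop: 2M 2C)
9. 1 missionary and 1 cannibal → the rooftop.  (the basement: 3M 2C; the rooftop: 3M 3C)
10. 1 cannibal ← the basement.  (the basement: 3M 3C; the rooftop: 3M 2C)
11. 1 missionary and 1 cannibal → the rooftop.  (the basement: 2M 2C; the rooftop: 4M 3C)
12. 1 missionary ← the basement.  (the basement: 3M 2C; the rooftop: 3M 3C)
13. 1 missionary and 1 cannibal → the rooftop.  (the basement: 2M 1C; the rooftop: 4M 4C)
14. 1 cannibal ← the basement.  (the basement: 2M 2C; the rooftop: 4M 3C)
15. 1 missionary and 1 cannibal → the rooftop.  (the basement: 1M 1C; the rooftop: 5M 4C)
16. 1 missionary ← the basement.  (the basement: 2M 1C; the rooftop: 4M 4C)
17. 1 missionary and 1 cannibal → the rooftop.  (the basement: 1M 0C; the rooftop: 5M 5C)
18. 1 cannibal ← the basement.  (the basement: 1M 1C; the rooftop: 5M 4C)
19. 1 missionary and 1 cannibal → the rooftop.  (the basement: 0M 0C; the rooftop: 6M 5C)

19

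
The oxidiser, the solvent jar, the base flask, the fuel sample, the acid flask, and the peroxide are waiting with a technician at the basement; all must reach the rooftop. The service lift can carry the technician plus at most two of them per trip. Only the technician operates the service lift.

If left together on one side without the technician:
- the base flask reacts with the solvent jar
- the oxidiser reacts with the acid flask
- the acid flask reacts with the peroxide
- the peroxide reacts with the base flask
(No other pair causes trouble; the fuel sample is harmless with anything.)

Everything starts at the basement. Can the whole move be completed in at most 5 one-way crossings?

Counting alone: the technician can take at most 2 across per trip to the rooftop, so moving all 6 needs at least 3 loaded trips out, with a return between consecutive ones — at least 5 crossings.
The safety rule pushes this higher. Following every safe sequence of crossings, the most of the 6 that can be at the rooftop as the service lift arrives there on crossing 5 is 5 — never all 6.
So the move cannot be finished within 5 crossings. (The shortest complete plan takes 7:)
1. Technician goes to the rooftop with the acid flask and the base flask.
2. Technician goes back to the basement alone.
3. Technician goes to the rooftop with the oxidiser and the solvent jar.
4. Technician goes back to the basement with the acid flask and the base flask.
5. Technician goes to the rooftop with the fuel sample and the peroxide.
6. Technician goes back to the basement alone.
7. Technician goes to the rooftop with the acid flask and the base flask.

No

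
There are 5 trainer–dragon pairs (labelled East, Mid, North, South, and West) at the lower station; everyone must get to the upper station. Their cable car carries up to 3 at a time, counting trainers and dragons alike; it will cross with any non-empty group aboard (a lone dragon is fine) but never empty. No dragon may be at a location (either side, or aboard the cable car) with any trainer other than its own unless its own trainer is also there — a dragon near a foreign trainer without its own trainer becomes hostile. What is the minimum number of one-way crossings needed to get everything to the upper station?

Counting alone: each trip to the upper station takes at most 3 across and each return brings at least 1 back, so after t trips out (and t−1 returns) at most 3t − (t−1) of the 10 are across; that first reaches 10 at t = 5, so at least 9 crossings are needed.
The safety rule pushes this higher. Following every safe sequence of crossings, the most of the 10 that can be at the upper station as the cable car arrives there on crossing 9 is 9 — never all 10.
So no plan with fewer than 11 crossings exists, and this one achieves 11:
1. dragon East and trainer East cross → the upper station.
2. trainer East crosses ← the lower station.
3. dragon Mid, dragon North, and dragon South cross → the upper station.
4. dragon East crosses ← the lower station.
5. trainer Mid, trainer North, and trainer South cross → the upper station.
6. dragon Mid and trainer Mid cross ← the lower station.
7. trainer East, trainer Mid, and trainer West cross → the upper station.
8. dragon North crosses ← the lower station.
9. dragon East and dragon Mid cross → the upper station.
10. dragon East crosses ← the lower station.
11. dragon East, dragon North, and dragon West cross → the upper station.

11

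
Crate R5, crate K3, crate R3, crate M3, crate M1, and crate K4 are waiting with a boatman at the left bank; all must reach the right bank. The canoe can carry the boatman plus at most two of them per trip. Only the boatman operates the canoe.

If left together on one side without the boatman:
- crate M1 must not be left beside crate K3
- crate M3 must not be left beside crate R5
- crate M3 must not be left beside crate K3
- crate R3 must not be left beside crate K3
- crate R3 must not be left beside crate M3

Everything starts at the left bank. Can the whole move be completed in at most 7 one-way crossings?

No

Counting alone: the boatman can take at most 2 across per trip to the right bank, so moving all 6 needs at least 3 loaded trips out, with a return between consecutive ones — at least 5 crossings.
The safety rule pushes this higher. Following every safe sequence of crossings, the most of the 6 that can be at the right bank as the canoe arrives there on crossings 5, 7 is 4, 5 respectively — never all 6.
So the move cannot be finished within 7 crossings. (The shortest complete plan takes 9:)
1. Boatman goes to the right bank with crate K3 and crate M3.  [the left bank: crate K4, crate M1, crate R3, crate R5 | the right bank: crate K3, crate M3]
2. Boatman goes back to the left bank with crate K3.  [the left bank: crate K3, crate K4, crate M1, crate R3, crate R5 | the right bank: crate M3]
3. Boatman goes to the right bank with crate K3 and crate R5.  [the left bank: crate K4, crate M1, crate R3 | the right bank: crate K3, crate M3, crate R5]
4. Boatman goes back to the left bank with crate M3.  [the left bank: crate K4, crate M1, crate M3, crate R3 | the right bank: crate K3, crate R5]
5. Boatman goes to the right bank with crate M1 and crate R3.  [the left bank: crate K4, crate M3 | the right bank: crate K3, crate M1, crate R3, crate R5]
6. Boatman goes back to the left bank with crate K3.  [the left bank: crate K3, crate K4, crate M3 | the right bank: crate M1, crate R3, crate R5]
7. Boatman goes to the right bank with crate K3 and crate K4.  [the left bank: crate M3 | the right bank: crate K3, crate K4, crate M1, crate R3, crate R5]
8. Boatman goes back to the left bank with crate K3.  [the left bank: crate K3, crate M3 | the right bank: crate K4, crate M1, crate R3, crate R5]
9. Boatman goes to the right bank with crate K3 and crate M3.  [the left bank: — | the right bank: crate K3, crate K4, crate M1, crate M3, crate R3, crate R5]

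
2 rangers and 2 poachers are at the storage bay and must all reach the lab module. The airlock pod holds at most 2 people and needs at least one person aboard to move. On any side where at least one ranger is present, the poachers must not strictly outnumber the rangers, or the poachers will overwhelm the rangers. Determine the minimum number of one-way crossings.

5

Counting alone: each trip to the lab module takes at most 2 across and each return brings at least 1 back, so after t trips out (and t−1 returns) at most 2t − (t−1) of the 4 are across; that first reaches 4 at t = 3, so at least 5 crossings are needed.
The plan below uses exactly 5 crossings, so it is optimal:
1. 2 poachers → the lab module.  (the storage bay: 2R 0P; the lab module: 0R 2P)
2. 1 poacher ← the storage bay.  (the storage bay: 2R 1P; the lab module: 0R 1P)
3. 2 rangers → the lab module.  (the storage bay: 0R 1P; the lab module: 2R 1P)
4. 1 poacher ← the storage bay.  (the storage bay: 0R 2P; the lab module: 2R 0P)
5. 2 poachers → the lab module.  (the storage bay: 0R 0P; the lab module: 2R 2P)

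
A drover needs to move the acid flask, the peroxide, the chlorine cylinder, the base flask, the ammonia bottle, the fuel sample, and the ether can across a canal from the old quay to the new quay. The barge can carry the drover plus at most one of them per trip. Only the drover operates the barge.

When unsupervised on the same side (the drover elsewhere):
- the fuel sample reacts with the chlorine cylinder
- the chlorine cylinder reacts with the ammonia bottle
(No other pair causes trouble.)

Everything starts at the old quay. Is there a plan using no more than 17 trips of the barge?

Yes — this plan uses 15 crossings (≤ 17):
1. Drover goes to the new quay with the chlorine cylinder.  [the old quay: the acid flask, the ammonia bottle, the base flask, the ether can, the fuel sample, the peroxide | the new quay: the chlorine cylinder]
2. Drover goes back to the old quay alone.  [the old quay: the acid flask, the ammonia bottle, the base flask, the ether can, the fuel sample, the peroxide | the new quay: the chlorine cylinder]
3. Drover goes to the new quay with the acid flask.  [the old quay: the ammonia bottle, the base flask, the ether can, the fuel sample, the peroxide | the new quay: the acid flask, the chlorine cylinder]
4. Drover goes back to the old quay alone.  [the old quay: the ammonia bottle, the base flask, the ether can, the fuel sample, the peroxide | the new quay: the acid flask, the chlorine cylinder]
5. Drover goes to the new quay with the peroxide.  [the old quay: the ammonia bottle, the base flask, the ether can, the fuel sample | the new quay: the acid flask, the chlorine cylinder, the peroxide]
6. Drover goes back to the old quay alone.  [the old quay: the ammonia bottle, the base flask, the ether can, the fuel sample | the new quay: the acid flask, the chlorine cylinder, the peroxide]
7. Drover goes to the new quay with the base flask.  [the old quay: the ammonia bottle, the ether can, the fuel sample | the new quay: the acid flask, the base flask, the chlorine cylinder, the peroxide]
8. Drover goes back to the old quay alone.  [the old quay: the ammonia bottle, the ether can, the fuel sample | the new quay: the acid flask, the base flask, the chlorine cylinder, the peroxide]
9. Drover goes to the new quay with the ammonia bottle.  [the old quay: the ether can, the fuel sample | the new quay: the acid flask, the ammonia bottle, the base flask, the chlorine cylinder, the peroxide]
10. Drover goes back to the old quay with the chlorine cylinder.  [the old quay: the chlorine cylinder, the ether can, the fuel sample | the new quay: the acid flask, the ammonia bottle, the base flask, the peroxide]
11. Drover goes to the new quay with the fuel sample.  [the old quay: the chlorine cylinder, the ether can | the new quay: the acid flask, the ammonia bottle, the base flask, the fuel sample, the peroxide]
12. Drover goes back to the old quay alone.  [the old quay: the chlorine cylinder, the ether can | the new quay: the acid flask, the ammonia bottle, the base flask, the fuel sample, the peroxide]
13. Drover goes to the new quay with the ether can.  [the old quay: the chlorine cylinder | the new quay: the acid flask, the ammonia bottle, the base flask, the ether can, the fuel sample, the peroxide]
14. Drover goes back to the old quay alone.  [the old quay: the chlorine cylinder | the new quay: the acid flask, the ammonia bottle, the base flask, the ether can, the fuel sample, the peroxide]
15. Drover goes to the new quay with the chlorine cylinder.  [the old quay: — | the new quay: the acid flask, the ammonia bottle, the base flask, the chlorine cylinder, the ether can, the fuel sample, the peroxide]

Yes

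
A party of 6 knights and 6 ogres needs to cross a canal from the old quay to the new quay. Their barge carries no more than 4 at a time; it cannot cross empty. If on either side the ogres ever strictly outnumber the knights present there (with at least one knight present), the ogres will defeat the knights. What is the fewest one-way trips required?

9

Counting alone: each trip to the new quay takes at most 4 across and each return brings at least 1 back, so after t trips out (and t−1 returns) at most 4t − (t−1) of the 12 are across; that first reaches 12 at t = 4, so at least 7 crossings are needed.
The safety rule pushes this higher. Following every safe sequence of crossings, the most of the 12 that can be at the new quay as the barge arrives there on crossing 7 is 11 — never all 12.
So no plan with fewer than 9 crossings exists, and this one achieves 9:
1. 2 ogres → the new quay.  (the old quay: 6K 4O; the new quay: 0K 2O)
2. 1 ogre ← the old quay.  (the old quay: 6K 5O; the new quay: 0K 1O)
3. 4 ogres → the new quay.  (the old quay: 6K 1O; the new quay: 0K 5O)
4. 1 ogre ← the old quay.  (the old quay: 6K 2O; the new quay: 0K 4O)
5. 4 knights → the new quay.  (the old quay: 2K 2O; the new quay: 4K 4O)
6. 1 knight and 1 ogre ← the old quay.  (the old quay: 3K 3O; the new quay: 3K 3O)
7. 2 knights and 2 ogres → the new quay.  (the old quay: 1K 1O; the new quay: 5K 5O)
8. 1 knight and 1 ogre ← the old quay.  (the old quay: 2K 2O; the new quay: 4K 4O)
9. 2 knights and 2 ogres → the new quay.  (the old quay: 0K 0O; the new quay: 6K 6O)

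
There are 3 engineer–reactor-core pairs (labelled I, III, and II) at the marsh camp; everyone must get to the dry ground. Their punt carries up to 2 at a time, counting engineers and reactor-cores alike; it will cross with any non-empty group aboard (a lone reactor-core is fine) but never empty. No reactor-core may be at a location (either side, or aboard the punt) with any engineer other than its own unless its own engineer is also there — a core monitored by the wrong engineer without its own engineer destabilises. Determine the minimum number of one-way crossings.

Counting alone: each trip to the dry ground takes at most 2 across and each return brings at least 1 back, so after t trips out (and t−1 returns) at most 2t − (t−1) of the 6 are across; that first reaches 6 at t = 5, so at least 9 crossings are needed.
The safety rule pushes this higher. Following every safe sequence of crossings, the most of the 6 that can be at the dry ground as the punt arrives there on crossing 9 is 5 — never all 6.
So no plan with fewer than 11 crossings exists, and this one achieves 11:
1. engineer I and reactor-core I cross → the dry ground.
2. engineer I crosses ← the marsh camp.
3. reactor-core II and reactor-core III cross → the dry ground.
4. reactor-core I crosses ← the marsh camp.
5. engineer II and engineer III cross → the dry ground.
6. engineer III and reactor-core III cross ← the marsh camp.
7. engineer I and engineer III cross → the dry ground.
8. reactor-core II crosses ← the marsh camp.
9. reactor-core I and reactor-core III cross → the dry ground.
10. engineer II crosses ← the marsh camp.
11. engineer II and reactor-core II cross → the dry ground.

11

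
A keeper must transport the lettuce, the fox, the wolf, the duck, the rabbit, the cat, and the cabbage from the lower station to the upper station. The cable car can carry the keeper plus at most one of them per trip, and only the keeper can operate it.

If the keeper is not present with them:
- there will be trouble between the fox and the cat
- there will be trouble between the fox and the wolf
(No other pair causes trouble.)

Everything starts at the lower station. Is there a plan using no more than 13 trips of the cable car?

No

Counting alone: the keeper can take at most 1 across per trip to the upper station, so moving all 7 needs at least 7 loaded trips out, with a return between consecutive ones — at least 13 crossings.
The safety rule pushes this higher. Following every safe sequence of crossings, the most of the 7 that can be at the upper station as the cable car arrives there on crossing 13 is 6 — never all 7.
So the move cannot be finished within 13 crossings. (The shortest complete plan takes 15:)
1. Keeper goes to the upper station with the fox.  [the lower station: the cabbage, the cat, the duck, the lettuce, the rabbit, the wolf | the upper station: the fox]
2. Keeper goes back to the lower station alone.  [the lower station: the cabbage, the cat, the duck, the lettuce, the rabbit, the wolf | the upper station: the fox]
3. Keeper goes to the upper station with the lettuce.  [the lower station: the cabbage, the cat, the duck, the rabbit, the wolf | the upper station: the fox, the lettuce]
4. Keeper goes back to the lower station alone.  [the lower station: the cabbage, the cat, the duck, the rabbit, the wolf | the upper station: the fox, the lettuce]
5. Keeper goes to the upper station with the wolf.  [the lower station: the cabbage, the cat, the duck, the rabbit | the upper station: the fox, the lettuce, the wolf]
6. Keeper goes back to the lower station with the fox.  [the lower station: the cabbage, the cat, the duck, the fox, the rabbit | the upper station: the lettuce, the wolf]
7. Keeper goes to the upper station with the cat.  [the lower station: the cabbage, the duck, the fox, the rabbit | the upper station: the cat, the lettuce, the wolf]
8. Keeper goes back to the lower station alone.  [the lower station: the cabbage, the duck, the fox, the rabbit | the upper station: the cat, the lettuce, the wolf]
9. Keeper goes to the upper station with the duck.  [the lower station: the cabbage, the fox, the rabbit | the upper station: the cat, the duck, the lettuce, the wolf]
10. Keeper goes back to the lower station alone.  [the lower station: the cabbage, the fox, the rabbit | the upper station: the cat, the duck, the lettuce, the wolf]
11. Keeper goes to the upper station with the rabbit.  [the lower station: the cabbage, the fox | the upper station: the cat, the duck, the lettuce, the rabbit, the wolf]
12. Keeper goes back to the lower station alone.  [the lower station: the cabbage, the fox | the upper station: the cat, the duck, the lettuce, the rabbit, the wolf]
13. Keeper goes to the upper station with the cabbage.  [the lower station: the fox | the upper station: the cabbage, the cat, the duck, the lettuce, the rabbit, the wolf]
14. Keeper goes back to the lower station alone.  [the lower station: the fox | the upper station: the cabbage, the cat, the duck, the lettuce, the rabbit, the wolf]
15. Keeper goes to the upper station with the fox.  [the lower station: — | the upper station: the cabbage, the cat, the duck, the fox, the lettuce, the rabbit, the wolf]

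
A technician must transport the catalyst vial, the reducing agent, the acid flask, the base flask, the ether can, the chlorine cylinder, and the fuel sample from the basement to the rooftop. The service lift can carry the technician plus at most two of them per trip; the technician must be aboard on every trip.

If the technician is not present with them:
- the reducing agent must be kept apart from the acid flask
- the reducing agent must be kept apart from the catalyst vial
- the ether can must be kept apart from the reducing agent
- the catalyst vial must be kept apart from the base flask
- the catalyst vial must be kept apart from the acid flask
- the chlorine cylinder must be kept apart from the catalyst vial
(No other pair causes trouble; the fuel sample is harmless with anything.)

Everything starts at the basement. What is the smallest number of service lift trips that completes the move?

Counting alone: the technician can take at most 2 across per trip to the rooftop, so moving all 7 needs at least 4 loaded trips out, with a return between consecutive ones — at least 7 crossings.
The safety rule pushes this higher. Following every safe sequence of crossings, the most of the 7 that can be at the rooftop as the service lift arrives there on crossings 7, 9 is 5, 6 respectively — never all 7.
So no plan with fewer than 11 crossings exists, and this one achieves 11:
1. Technician goes to the rooftop with the catalyst vial and the reducing agent.
2. Technician goes back to the basement with the catalyst vial.
3. Technician goes to the rooftop with the base flask and the catalyst vial.
4. Technician goes back to the basement with the catalyst vial.
5. Technician goes to the rooftop with the catalyst vial and the chlorine cylinder.
6. Technician goes back to the basement with the catalyst vial.
7. Technician goes to the rooftop with the catalyst vial and the fuel sample.
8. Technician goes back to the basement with the catalyst vial.
9. Technician goes to the rooftop with the acid flask and the ether can.
10. Technician goes back to the basement with the reducing agent.
11. Technician goes to the rooftop with the catalyst vial and the reducing agent.

11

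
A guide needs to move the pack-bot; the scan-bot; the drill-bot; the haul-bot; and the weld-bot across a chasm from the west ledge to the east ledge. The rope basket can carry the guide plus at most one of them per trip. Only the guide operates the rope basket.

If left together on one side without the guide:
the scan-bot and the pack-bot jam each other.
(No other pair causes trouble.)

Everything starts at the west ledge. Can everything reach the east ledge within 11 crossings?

Yes

Yes — this plan uses 9 crossings (≤ 11):
1. Guide goes to the east ledge with the pack-bot.  [the west ledge: the drill-bot, the haul-bot, the scan-bot, the weld-bot | the east ledge: the pack-bot]
2. Guide goes back to the west ledge alone.  [the west ledge: the drill-bot, the haul-bot, the scan-bot, the weld-bot | the east ledge: the pack-bot]
3. Guide goes to the east ledge with the drill-bot.  [the west ledge: the haul-bot, the scan-bot, the weld-bot | the east ledge: the drill-bot, the pack-bot]
4. Guide goes back to the west ledge alone.  [the west ledge: the haul-bot, the scan-bot, the weld-bot | the east ledge: the drill-bot, the pack-bot]
5. Guide goes to the east ledge with the haul-bot.  [the west ledge: the scan-bot, the weld-bot | the east ledge: the drill-bot, the haul-bot, the pack-bot]
6. Guide goes back to the west ledge alone.  [the west ledge: the scan-bot, the weld-bot | the east ledge: the drill-bot, the haul-bot, the pack-bot]
7. Guide goes to the east ledge with the weld-bot.  [the west ledge: the scan-bot | the east ledge: the drill-bot, the haul-bot, the pack-bot, the weld-bot]
8. Guide goes back to the west ledge alone.  [the west ledge: the scan-bot | the east ledge: the drill-bot, the haul-bot, the pack-bot, the weld-bot]
9. Guide goes to the east ledge with the scan-bot.  [the west ledge: — | the east ledge: the drill-bot, the haul-bot, the pack-bot, the scan-bot, the weld-bot]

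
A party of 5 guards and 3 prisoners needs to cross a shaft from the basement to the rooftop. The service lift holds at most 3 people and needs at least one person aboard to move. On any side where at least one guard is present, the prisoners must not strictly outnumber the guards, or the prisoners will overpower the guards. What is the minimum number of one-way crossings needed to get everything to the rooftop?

7

Counting alone: each trip to the rooftop takes at most 3 across and each return brings at least 1 back, so after t trips out (and t−1 returns) at most 3t − (t−1) of the 8 are across; that first reaches 8 at t = 4, so at least 7 crossings are needed.
The plan below uses exactly 7 crossings, so it is optimal:
1. 2 prisoners → the rooftop.  (the basement: 5G 1P; the rooftop: 0G 2P)
2. 1 prisoner ← the basement.  (the basement: 5G 2P; the rooftop: 0G 1P)
3. 2 guards and 1 prisoner → the rooftop.  (the basement: 3G 1P; the rooftop: 2G 2P)
4. 1 prisoner ← the basement.  (the basement: 3G 2P; the rooftop: 2G 1P)
5. 1 guard and 2 prisoners → the rooftop.  (the basement: 2G 0P; the rooftop: 3G 3P)
6. 1 prisoner ← the basement.  (the basement: 2G 1P; the rooftop: 3G 2P)
7. 2 guards and 1 prisoner → the rooftop.  (the basement: 0G 0P; the rooftop: 5G 3P)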